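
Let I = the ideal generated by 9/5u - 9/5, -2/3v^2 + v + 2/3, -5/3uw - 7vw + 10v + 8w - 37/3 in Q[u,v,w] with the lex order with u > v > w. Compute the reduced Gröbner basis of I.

f_1 = 9/5u - 9/5, LT = u.
f_2 = -2/3v^2 + v + 2/3, LT = v^2.
f_3 = -5/3uw - 7vw + 10v + 8w - 37/3, LT = uw.

S(f_1,f_3): lcm = uw. S = -21/5vw + 6v + 19/5w - 37/5.
  leading term vw: no divisor's leading term divides it; move -21/5vw to the remainder.
  leading term v: no divisor's leading term divides it; move 6v to the remainder.
  leading term w: no divisor's leading term divides it; move 19/5w to the remainder.
  leading term 1: no divisor's leading term divides it; move -37/5 to the remainder.
  remainder -21/5vw + 6v + 19/5w - 37/5 ≠ 0; add g_4 = -21/5vw + 6v + 19/5w - 37/5 to the basis.

S(f_2,g_4): lcm = v^2w. S = 10/7v^2 - 25/42vw - 37/21v - w.
  leading term v^2: subtract (-15/7)·f_2 from 10/7v^2 - 25/42vw - 37/21v - w → -25/42vw + 8/21v - w + 10/7
  leading term vw: subtract (125/882)·g_4 from -25/42vw + 8/21v - w + 10/7 → -23/49v - 1357/882w + 2185/882
  leading term v: no divisor's leading term divides it; move -23/49v to the remainder.
  leading term w: no divisor's leading term divides it; move -1357/882w to the remainder.
  leading term 1: no divisor's leading term divides it; move 2185/882 to the remainder.
  remainder -23/49v - 1357/882w + 2185/882 ≠ 0; add g_5 = -23/49v - 1357/882w + 2185/882 to the basis.

S(g_4,g_5): lcm = vw. S = -10/7v - 59/18w^2 + 551/126w + 37/21.
  leading term v: subtract (70/23)·g_5 from -10/7v - 59/18w^2 + 551/126w + 37/21 → -59/18w^2 + 163/18w - 52/9
  leading term w^2: no divisor's leading term divides it; move -59/18w^2 to the remainder.
  leading term w: no divisor's leading term divides it; move 163/18w to the remainder.
  leading term 1: no divisor's leading term divides it; move -52/9 to the remainder.
  remainder -59/18w^2 + 163/18w - 52/9 ≠ 0; add g_6 = -59/18w^2 + 163/18w - 52/9 to the basis.

The other S-polynomials (S(f_1,f_2), S(f_2,f_3), S(f_1,g_4), S(f_3,g_4), S(f_1,g_5), S(f_2,g_5), S(f_3,g_5), S(f_1,g_6), S(f_2,g_6), S(f_3,g_6), S(g_4,g_6), S(g_5,g_6)) all reduce to 0 modulo the current basis, so we have a Gröbner basis.
Inter-reduce: drop elements whose leading term is divisible by another's, tail-reduce, and make monic.

G = {u - 1, v + 59/18w - 95/18, w^2 - 163/59w + 104/59}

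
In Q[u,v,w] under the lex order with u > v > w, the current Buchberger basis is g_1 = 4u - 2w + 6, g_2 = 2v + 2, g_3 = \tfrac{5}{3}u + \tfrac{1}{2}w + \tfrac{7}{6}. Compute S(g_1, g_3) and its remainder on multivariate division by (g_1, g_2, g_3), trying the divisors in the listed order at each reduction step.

lcm(LM(g_1), LM(g_3)) = u.
S = (lcm/LT(g_1))·g_1 − (lcm/LT(g_3))·g_3 = -\tfrac{4}{5}w + \tfrac{4}{5}.
Reduce S modulo (g_1, g_2, g_3) in that order:
  leading term w: no divisor's leading term divides it; move -\tfrac{4}{5}w to the remainder.
  leading term 1: no divisor's leading term divides it; move \tfrac{4}{5} to the remainder.
The remainder -\tfrac{4}{5}w + \tfrac{4}{5} is nonzero, so it would be added as the next basis element.

S(g_1, g_3) = -\tfrac{4}{5}w + \tfrac{4}{5}; remainder on division = -\tfrac{4}{5}w + \tfrac{4}{5}.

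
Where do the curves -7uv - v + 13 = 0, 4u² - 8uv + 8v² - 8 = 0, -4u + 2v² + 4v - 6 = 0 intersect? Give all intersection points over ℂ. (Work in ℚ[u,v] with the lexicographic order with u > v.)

{(-2, -1)}

Compute a lex Gröbner basis by Buchberger's algorithm.
f_1 = -7uv - v + 13, LT = uv.
f_2 = 4u² - 8uv + 8v² - 8, LT = u².
f_3 = -4u + 2v² + 4v - 6, LT = u.

S(f_1,f_2): lcm = u²v. S = 2uv² + 1/7uv - 13/7u - 2v³ + 2v.
  leading term uv²: subtract (-2/7v)·f_1 from 2uv² + 1/7uv - 13/7u - 2v³ + 2v → 1/7uv - 13/7u - 2v³ - 2/7v² + 40/7v
  leading term uv: subtract (-1/49)·f_1 from 1/7uv - 13/7u - 2v³ - 2/7v² + 40/7v → -13/7u - 2v³ - 2/7v² + 279/49v + 13/49
  leading term u: subtract (13/28)·f_3 from -13/7u - 2v³ - 2/7v² + 279/49v + 13/49 → -2v³ - 17/14v² + 188/49v + 299/98
  leading term v³: no divisor's leading term divides it; move -2v³ to the remainder.
  leading term v²: no divisor's leading term divides it; move -17/14v² to the remainder.
  leading term v: no divisor's leading term divides it; move 188/49v to the remainder.
  leading term 1: no divisor's leading term divides it; move 299/98 to the remainder.
  remainder -2v³ - 17/14v² + 188/49v + 299/98 ≠ 0; add h_4 = -2v³ - 17/14v² + 188/49v + 299/98 to the basis.

S(f_1,f_3): lcm = uv. S = ½v³ + v² - 19/14v - 13/7.
  leading term v³: subtract (-¼)·h_4 from ½v³ + v² - 19/14v - 13/7 → 39/56v² - 39/98v - 429/392
  leading term v²: no divisor's leading term divides it; move 39/56v² to the remainder.
  leading term v: no divisor's leading term divides it; move -39/98v to the remainder.
  leading term 1: no divisor's leading term divides it; move -429/392 to the remainder.
  remainder 39/56v² - 39/98v - 429/392 ≠ 0; add h_5 = 39/56v² - 39/98v - 429/392 to the basis.

S(f_2,f_3): lcm = u². S = ½uv² - uv - 3/2u + 2v² - 2.
  leading term uv²: subtract (-1/14v)·f_1 from ½uv² - uv - 3/2u + 2v² - 2 → -uv - 3/2u + 27/14v² + 13/14v - 2
  leading term uv: subtract (1/7)·f_1 from -uv - 3/2u + 27/14v² + 13/14v - 2 → -3/2u + 27/14v² + 15/14v - 27/7
  leading term u: subtract (⅜)·f_3 from -3/2u + 27/14v² + 15/14v - 27/7 → 33/28v² - 3/7v - 45/28
  leading term v²: subtract (22/13)·h_5 from 33/28v² - 3/7v - 45/28 → 12/49v + 12/49
  leading term v: no divisor's leading term divides it; move 12/49v to the remainder.
  leading term 1: no divisor's leading term divides it; move 12/49 to the remainder.
  remainder 12/49v + 12/49 ≠ 0; add h_6 = 12/49v + 12/49 to the basis.

S(f_1,h_4): lcm = uv³. S = -17/28uv² + 94/49uv + 299/196u + 1/7v³ - 13/7v².
  leading term uv²: subtract (17/196v)·f_1 from -17/28uv² + 94/49uv + 299/196u + 1/7v³ - 13/7v² → 94/49uv + 299/196u + 1/7v³ - 347/196v² - 221/196v
  leading term uv: subtract (-94/343)·f_1 from 94/49uv + 299/196u + 1/7v³ - 347/196v² - 221/196v → 299/196u + 1/7v³ - 347/196v² - 1923/1372v + 1222/343
  leading term u: subtract (-299/784)·f_3 from 299/196u + 1/7v³ - 347/196v² - 1923/1372v + 1222/343 → 1/7v³ - 395/392v² + 85/686v + 3497/2744
  leading term v³: subtract (-1/14)·h_4 from 1/7v³ - 395/392v² + 85/686v + 3497/2744 → -429/392v² + 39/98v + 585/392
  leading term v²: subtract (-11/7)·h_5 from -429/392v² + 39/98v + 585/392 → -78/343v - 78/343
  leading term v: subtract (-13/14)·h_6 from -78/343v - 78/343 → 0
  remainder 0.

S(f_2,h_4): leading monomials are coprime, so the S-polynomial reduces to 0 (Buchberger's first criterion).
S(f_3,h_4): leading monomials are coprime, so the S-polynomial reduces to 0 (Buchberger's first criterion).
S(f_1,h_5): lcm = uv². S = 4/7uv + 11/7u + 1/7v² - 13/7v.
  leading term uv: subtract (-4/49)·f_1 from 4/7uv + 11/7u + 1/7v² - 13/7v → 11/7u + 1/7v² - 95/49v + 52/49
  leading term u: subtract (-11/28)·f_3 from 11/7u + 1/7v² - 95/49v + 52/49 → 13/14v² - 18/49v - 127/98
  leading term v²: subtract (4/3)·h_5 from 13/14v² - 18/49v - 127/98 → 8/49v + 8/49
  leading term v: subtract (⅔)·h_6 from 8/49v + 8/49 → 0
  remainder 0.

S(f_2,h_5): leading monomials are coprime, so the S-polynomial reduces to 0 (Buchberger's first criterion).
S(f_3,h_5): leading monomials are coprime, so the S-polynomial reduces to 0 (Buchberger's first criterion).
S(h_4,h_5): lcm = v³. S = 33/28v² - 17/49v - 299/196.
  leading term v²: subtract (22/13)·h_5 from 33/28v² - 17/49v - 299/196 → 16/49v + 16/49
  leading term v: subtract (4/3)·h_6 from 16/49v + 16/49 → 0
  remainder 0.

S(f_1,h_6): lcm = uv. S = -u + 1/7v - 13/7.
  leading term u: subtract (¼)·f_3 from -u + 1/7v - 13/7 → -½v² - 6/7v - 5/14
  leading term v²: subtract (-28/39)·h_5 from -½v² - 6/7v - 5/14 → -8/7v - 8/7
  leading term v: subtract (-14/3)·h_6 from -8/7v - 8/7 → 0
  remainder 0.

S(f_2,h_6): leading monomials are coprime, so the S-polynomial reduces to 0 (Buchberger's first criterion).
S(f_3,h_6): leading monomials are coprime, so the S-polynomial reduces to 0 (Buchberger's first criterion).
S(h_4,h_6): lcm = v³. S = -11/28v² - 94/49v - 299/196.
  leading term v²: subtract (-22/39)·h_5 from -11/28v² - 94/49v - 299/196 → -15/7v - 15/7
  leading term v: subtract (-35/4)·h_6 from -15/7v - 15/7 → 0
  remainder 0.

S(h_5,h_6): lcm = v². S = -11/7v - 11/7.
  leading term v: subtract (-77/12)·h_6 from -11/7v - 11/7 → 0
  remainder 0.

Every S-polynomial of the final basis reduces to 0, so we have a Gröbner basis.
Inter-reduce: drop elements whose leading term is divisible by another's, tail-reduce, and make monic.
Reduced Gröbner basis: {u + 2, v + 1}.

Since the basis is lex-ordered, v + 1 is univariate in v. Its roots are {-1}. Back-substituting each root into the other basis elements fixes the other coordinates.
  v = -1: the earlier basis element becomes u + 2 = 0, giving u = -2 — point (-2, -1).
Substituting each solution back into the original system confirms all equations vanish.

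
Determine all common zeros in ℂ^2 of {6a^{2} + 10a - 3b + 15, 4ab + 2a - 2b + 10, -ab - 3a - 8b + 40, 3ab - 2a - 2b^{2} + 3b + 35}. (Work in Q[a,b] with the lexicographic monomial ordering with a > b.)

Compute a lex Gröbner basis by Buchberger's algorithm.
f_1 = 6a^{2} + 10a - 3b + 15, LT = a^{2}.
f_2 = 4ab + 2a - 2b + 10, LT = ab.
f_3 = -ab - 3a - 8b + 40, LT = ab.
f_4 = 3ab - 2a - 2b^{2} + 3b + 35, LT = ab.

S(f_1,f_2): lcm = a^{2}b. S = -\tfrac{1}{2}a^{2} + \tfrac{13}{6}ab - \tfrac{5}{2}a - \tfrac{1}{2}b^{2} + \tfrac{5}{2}b.
  leading term a^{2}: subtract (-\tfrac{1}{12})·f_1 from -\tfrac{1}{2}a^{2} + \tfrac{13}{6}ab - \tfrac{5}{2}a - \tfrac{1}{2}b^{2} + \tfrac{5}{2}b → \tfrac{13}{6}ab - \tfrac{5}{3}a - \tfrac{1}{2}b^{2} + \tfrac{9}{4}b + \tfrac{5}{4}
  leading term ab: subtract (\tfrac{13}{24})·f_2 from \tfrac{13}{6}ab - \tfrac{5}{3}a - \tfrac{1}{2}b^{2} + \tfrac{9}{4}b + \tfrac{5}{4} → -\tfrac{11}{4}a - \tfrac{1}{2}b^{2} + \tfrac{10}{3}b - \tfrac{25}{6}
  leading term a: no divisor's leading term divides it; move -\tfrac{11}{4}a to the remainder.
  leading term b^{2}: no divisor's leading term divides it; move -\tfrac{1}{2}b^{2} to the remainder.
  leading term b: no divisor's leading term divides it; move \tfrac{10}{3}b to the remainder.
  leading term 1: no divisor's leading term divides it; move -\tfrac{25}{6} to the remainder.
  remainder -\tfrac{11}{4}a - \tfrac{1}{2}b^{2} + \tfrac{10}{3}b - \tfrac{25}{6} ≠ 0; add h_5 = -\tfrac{11}{4}a - \tfrac{1}{2}b^{2} + \tfrac{10}{3}b - \tfrac{25}{6} to the basis.

S(f_1,f_3): lcm = a^{2}b. S = -3a^{2} - \tfrac{19}{3}ab + 40a - \tfrac{1}{2}b^{2} + \tfrac{5}{2}b.
  leading term a^{2}: subtract (-\tfrac{1}{2})·f_1 from -3a^{2} - \tfrac{19}{3}ab + 40a - \tfrac{1}{2}b^{2} + \tfrac{5}{2}b → -\tfrac{19}{3}ab + 45a - \tfrac{1}{2}b^{2} + b + \tfrac{15}{2}
  leading term ab: subtract (-\tfrac{19}{12})·f_2 from -\tfrac{19}{3}ab + 45a - \tfrac{1}{2}b^{2} + b + \tfrac{15}{2} → \tfrac{289}{6}a - \tfrac{1}{2}b^{2} - \tfrac{13}{6}b + \tfrac{70}{3}
  leading term a: subtract (-\tfrac{578}{33})·h_5 from \tfrac{289}{6}a - \tfrac{1}{2}b^{2} - \tfrac{13}{6}b + \tfrac{70}{3} → -\tfrac{611}{66}b^{2} + \tfrac{11131}{198}b - \tfrac{4915}{99}
  leading term b^{2}: no divisor's leading term divides it; move -\tfrac{611}{66}b^{2} to the remainder.
  leading term b: no divisor's leading term divides it; move \tfrac{11131}{198}b to the remainder.
  leading term 1: no divisor's leading term divides it; move -\tfrac{4915}{99} to the remainder.
  remainder -\tfrac{611}{66}b^{2} + \tfrac{11131}{198}b - \tfrac{4915}{99} ≠ 0; add h_6 = -\tfrac{611}{66}b^{2} + \tfrac{11131}{198}b - \tfrac{4915}{99} to the basis.

S(f_1,f_4): lcm = a^{2}b. S = \tfrac{2}{3}a^{2} + \tfrac{2}{3}ab^{2} + \tfrac{2}{3}ab - \tfrac{35}{3}a - \tfrac{1}{2}b^{2} + \tfrac{5}{2}b.
  leading term a^{2}: subtract (\tfrac{1}{9})·f_1 from \tfrac{2}{3}a^{2} + \tfrac{2}{3}ab^{2} + \tfrac{2}{3}ab - \tfrac{35}{3}a - \tfrac{1}{2}b^{2} + \tfrac{5}{2}b → \tfrac{2}{3}ab^{2} + \tfrac{2}{3}ab - \tfrac{115}{9}a - \tfrac{1}{2}b^{2} + \tfrac{17}{6}b - \tfrac{5}{3}
  leading term ab^{2}: subtract (\tfrac{1}{6}b)·f_2 from \tfrac{2}{3}ab^{2} + \tfrac{2}{3}ab - \tfrac{115}{9}a - \tfrac{1}{2}b^{2} + \tfrac{17}{6}b - \tfrac{5}{3} → \tfrac{1}{3}ab - \tfrac{115}{9}a - \tfrac{1}{6}b^{2} + \tfrac{7}{6}b - \tfrac{5}{3}
  leading term ab: subtract (\tfrac{1}{12})·f_2 from \tfrac{1}{3}ab - \tfrac{115}{9}a - \tfrac{1}{6}b^{2} + \tfrac{7}{6}b - \tfrac{5}{3} → -\tfrac{233}{18}a - \tfrac{1}{6}b^{2} + \tfrac{4}{3}b - \tfrac{5}{2}
  leading term a: subtract (\tfrac{466}{99})·h_5 from -\tfrac{233}{18}a - \tfrac{1}{6}b^{2} + \tfrac{4}{3}b - \tfrac{5}{2} → \tfrac{433}{198}b^{2} - \tfrac{4264}{297}b + \tfrac{10165}{594}
  leading term b^{2}: subtract (-\tfrac{433}{1833})·h_6 from \tfrac{433}{198}b^{2} - \tfrac{4264}{297}b + \tfrac{10165}{594} → -\tfrac{11845}{10998}b + \tfrac{59225}{10998}
  leading term b: no divisor's leading term divides it; move -\tfrac{11845}{10998}b to the remainder.
  leading term 1: no divisor's leading term divides it; move \tfrac{59225}{10998} to the remainder.
  remainder -\tfrac{11845}{10998}b + \tfrac{59225}{10998} ≠ 0; add h_7 = -\tfrac{11845}{10998}b + \tfrac{59225}{10998} to the basis.

The other S-polynomials (S(f_2,f_3), S(f_2,f_4), S(f_3,f_4), S(f_1,h_5), S(f_2,h_5), S(f_3,h_5), S(f_4,h_5), S(f_1,h_6), S(f_2,h_6), S(f_3,h_6), S(f_4,h_6), S(h_5,h_6), S(f_1,h_7), S(f_2,h_7), S(f_3,h_7), S(f_4,h_7), S(h_5,h_7), S(h_6,h_7)) all reduce to 0 modulo the current basis, so we have a Gröbner basis.
Inter-reduce: drop elements whose leading term is divisible by another's, tail-reduce, and make monic.
Reduced Gröbner basis: {a, b - 5}.

Since the basis is lex-ordered, b - 5 is univariate in b. Its roots are {5}. Back-substituting each root into the other basis elements fixes the other coordinates.
  b = 5: the earlier basis element becomes a = 0, giving a = 0 — point (0, 5).

{(0, 5)}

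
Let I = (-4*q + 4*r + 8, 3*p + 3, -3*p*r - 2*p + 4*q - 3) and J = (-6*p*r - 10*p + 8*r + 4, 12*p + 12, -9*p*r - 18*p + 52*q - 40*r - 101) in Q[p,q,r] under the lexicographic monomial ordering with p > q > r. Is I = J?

Yes, the ideals are equal.

Two ideals are equal iff their reduced Gröbner bases coincide (the reduced basis is unique for a fixed ordering).
Buchberger on the first generating set:
f_1 = -4*q + 4*r + 8, LT = q.
f_2 = 3*p + 3, LT = p.
f_3 = -3*p*r - 2*p + 4*q - 3, LT = p*r.

S(f_2,f_3): lcm = p*r. S = -2/3*p + 4/3*q + r - 1.
  leading term p: subtract (-2/9)·f_2 from -2/3*p + 4/3*q + r - 1 → 4/3*q + r - 1/3
  leading term q: subtract (-1/3)·f_1 from 4/3*q + r - 1/3 → 7/3*r + 7/3
  leading term r: no divisor's leading term divides it; move 7/3*r to the remainder.
  leading term 1: no divisor's leading term divides it; move 7/3 to the remainder.
  remainder 7/3*r + 7/3 ≠ 0; add g_4 = 7/3*r + 7/3 to the basis.

The other S-polynomials (S(f_1,f_2), S(f_1,f_3), S(f_1,g_4), S(f_2,g_4), S(f_3,g_4)) all reduce to 0 modulo the current basis, so we have a Gröbner basis.
Inter-reduce: drop elements whose leading term is divisible by another's, tail-reduce, and make monic.
Reduced Gröbner basis: {p + 1, q - 1, r + 1}.

Buchberger on the second generating set:
h_1 = -6*p*r - 10*p + 8*r + 4, LT = p*r.
h_2 = 12*p + 12, LT = p.
h_3 = -9*p*r - 18*p + 52*q - 40*r - 101, LT = p*r.

S(h_1,h_2): lcm = p*r. S = 5/3*p - 7/3*r - 2/3.
  leading term p: subtract (5/36)·h_2 from 5/3*p - 7/3*r - 2/3 → -7/3*r - 7/3
  leading term r: no divisor's leading term divides it; move -7/3*r to the remainder.
  leading term 1: no divisor's leading term divides it; move -7/3 to the remainder.
  remainder -7/3*r - 7/3 ≠ 0; add k_4 = -7/3*r - 7/3 to the basis.

S(h_1,h_3): lcm = p*r. S = -1/3*p + 52/9*q - 52/9*r - 107/9.
  leading term p: subtract (-1/36)·h_2 from -1/3*p + 52/9*q - 52/9*r - 107/9 → 52/9*q - 52/9*r - 104/9
  leading term q: no divisor's leading term divides it; move 52/9*q to the remainder.
  leading term r: subtract (52/21)·k_4 from -52/9*r - 104/9 → -52/9
  leading term 1: no divisor's leading term divides it; move -52/9 to the remainder.
  remainder 52/9*q - 52/9 ≠ 0; add k_5 = 52/9*q - 52/9 to the basis.

The other S-polynomials (S(h_2,h_3), S(h_1,k_4), S(h_2,k_4), S(h_3,k_4), S(h_1,k_5), S(h_2,k_5), S(h_3,k_5), S(k_4,k_5)) all reduce to 0 modulo the current basis, so we have a Gröbner basis.
Inter-reduce: drop elements whose leading term is divisible by another's, tail-reduce, and make monic.
Reduced Gröbner basis: {p + 1, q - 1, r + 1}.

These coincide, so the ideals are equal.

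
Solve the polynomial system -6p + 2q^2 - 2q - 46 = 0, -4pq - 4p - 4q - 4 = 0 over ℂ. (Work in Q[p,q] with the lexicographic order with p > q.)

Compute a lex Gröbner basis by Buchberger's algorithm.
f_1 = -6p + 2q^2 - 2q - 46, LT = p.
f_2 = -4pq - 4p - 4q - 4, LT = pq.

S(f_1,f_2): lcm = pq. S = -p - 1/3q^3 + 1/3q^2 + 20/3q - 1.
  leading term p: subtract (1/6)·f_1 from -p - 1/3q^3 + 1/3q^2 + 20/3q - 1 → -1/3q^3 + 7q + 20/3
  leading term q^3: no divisor's leading term divides it; move -1/3q^3 to the remainder.
  leading term q: no divisor's leading term divides it; move 7q to the remainder.
  leading term 1: no divisor's leading term divides it; move 20/3 to the remainder.
  remainder -1/3q^3 + 7q + 20/3 ≠ 0; add h_3 = -1/3q^3 + 7q + 20/3 to the basis.

S(f_1,h_3): leading monomials are coprime, so the S-polynomial reduces to 0 (Buchberger's first criterion).
S(f_2,h_3): lcm = pq^3. S = pq^2 + 21pq + 20p + q^3 + q^2.
  leading term pq^2: subtract (-1/6q^2)·f_1 from pq^2 + 21pq + 20p + q^3 + q^2 → 21pq + 20p + 1/3q^4 + 2/3q^3 - 20/3q^2
  leading term pq: subtract (-7/2q)·f_1 from 21pq + 20p + 1/3q^4 + 2/3q^3 - 20/3q^2 → 20p + 1/3q^4 + 23/3q^3 - 41/3q^2 - 161q
  leading term p: subtract (-10/3)·f_1 from 20p + 1/3q^4 + 23/3q^3 - 41/3q^2 - 161q → 1/3q^4 + 23/3q^3 - 7q^2 - 503/3q - 460/3
  leading term q^4: subtract (-q)·h_3 from 1/3q^4 + 23/3q^3 - 7q^2 - 503/3q - 460/3 → 23/3q^3 - 161q - 460/3
  leading term q^3: subtract (-23)·h_3 from 23/3q^3 - 161q - 460/3 → 0
  remainder 0.

Every S-polynomial of the final basis reduces to 0, so we have a Gröbner basis.
Inter-reduce: drop elements whose leading term is divisible by another's, tail-reduce, and make monic.
Reduced Gröbner basis: {p - 1/3q^2 + 1/3q + 23/3, q^3 - 21q - 20}.

Since the basis is lex-ordered, q^3 - 21q - 20 is univariate in q. Its roots are {-4, -1, 5}. Back-substituting each root into the other basis elements fixes the other coordinates.
  q = -4: the earlier basis element becomes p + 1 = 0, giving p = -1 — point (-1, -4).
  q = -1: the earlier basis element becomes p + 7 = 0, giving p = -7 — point (-7, -1).
  q = 5: the earlier basis element becomes p + 1 = 0, giving p = -1 — point (-1, 5).

{(-1, -4), (-7, -1), (-1, 5)}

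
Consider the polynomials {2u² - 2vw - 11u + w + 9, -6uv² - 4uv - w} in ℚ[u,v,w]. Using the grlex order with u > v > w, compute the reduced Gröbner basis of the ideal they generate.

G = {v³w + ⅙v²w + ⅙uw - 9/2v² - ⅓vw - 3v - 11/12w, uv² + ⅔uv + ⅙w, u² - vw - 11/2u + ½w + 9/2}

This is the nonlinear analogue of row-reducing a linear system.

f_1 = 2u² - 2vw - 11u + w + 9, LT = u².
f_2 = -6uv² - 4uv - w, LT = uv².

S(f_1,f_2): lcm = u²v². S = -v³w - ⅔u²v - 11/2uv² + ½v²w - ⅙uw + 9/2v².
  leading term v³w: no divisor's leading term divides it; move -v³w to the remainder.
  leading term u²v: subtract (-⅓v)·f_1 from -⅔u²v - 11/2uv² + ½v²w - ⅙uw + 9/2v² → -11/2uv² - ⅙v²w - 11/3uv - ⅙uw + 9/2v² + ⅓vw + 3v
  leading term uv²: subtract (11/12)·f_2 from -11/2uv² - ⅙v²w - 11/3uv - ⅙uw + 9/2v² + ⅓vw + 3v → -⅙v²w - ⅙uw + 9/2v² + ⅓vw + 3v + 11/12w
  leading term v²w: no divisor's leading term divides it; move -⅙v²w to the remainder.
  leading term uw: no divisor's leading term divides it; move -⅙uw to the remainder.
  leading term v²: no divisor's leading term divides it; move 9/2v² to the remainder.
  leading term vw: no divisor's leading term divides it; move ⅓vw to the remainder.
  leading term v: no divisor's leading term divides it; move 3v to the remainder.
  leading term w: no divisor's leading term divides it; move 11/12w to the remainder.
  remainder -v³w - ⅙v²w - ⅙uw + 9/2v² + ⅓vw + 3v + 11/12w ≠ 0; add g_3 = -v³w - ⅙v²w - ⅙uw + 9/2v² + ⅓vw + 3v + 11/12w to the basis.

The other S-polynomials (S(f_1,g_3), S(f_2,g_3)) all reduce to 0 modulo the current basis, so we have a Gröbner basis.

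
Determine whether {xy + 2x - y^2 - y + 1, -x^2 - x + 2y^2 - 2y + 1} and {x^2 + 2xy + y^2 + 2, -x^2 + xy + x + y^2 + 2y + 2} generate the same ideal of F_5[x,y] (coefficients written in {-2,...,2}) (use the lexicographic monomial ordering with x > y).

For a fixed monomial order, each ideal has a unique reduced Gröbner basis; comparing bases decides equality.
Buchberger on the first generating set:
f_1 = xy + 2x - y^2 - y + 1, LT = xy.
f_2 = -x^2 - x + 2y^2 - 2y + 1, LT = x^2.

S(f_1,f_2): lcm = x^2y. S = 2x^2 - xy^2 - 2xy + x + 2y^3 - 2y^2 + y.
  leading term x^2: subtract (-2)·f_2 from 2x^2 - xy^2 - 2xy + x + 2y^3 - 2y^2 + y → -xy^2 - 2xy - x + 2y^3 + 2y^2 + 2y + 2
  leading term xy^2: subtract (-y)·f_1 from -xy^2 - 2xy - x + 2y^3 + 2y^2 + 2y + 2 → -x + y^3 + y^2 - 2y + 2
  leading term x: no divisor's leading term divides it; move -x to the remainder.
  leading term y^3: no divisor's leading term divides it; move y^3 to the remainder.
  leading term y^2: no divisor's leading term divides it; move y^2 to the remainder.
  leading term y: no divisor's leading term divides it; move -2y to the remainder.
  leading term 1: no divisor's leading term divides it; move 2 to the remainder.
  remainder -x + y^3 + y^2 - 2y + 2 ≠ 0; add g_3 = -x + y^3 + y^2 - 2y + 2 to the basis.

S(f_1,g_3): lcm = xy. S = 2x + y^4 + y^3 + 2y^2 + y + 1.
  leading term x: subtract (-2)·g_3 from 2x + y^4 + y^3 + 2y^2 + y + 1 → y^4 - 2y^3 - y^2 + 2y
  leading term y^4: no divisor's leading term divides it; move y^4 to the remainder.
  leading term y^3: no divisor's leading term divides it; move -2y^3 to the remainder.
  leading term y^2: no divisor's leading term divides it; move -y^2 to the remainder.
  leading term y: no divisor's leading term divides it; move 2y to the remainder.
  remainder y^4 - 2y^3 - y^2 + 2y ≠ 0; add g_4 = y^4 - 2y^3 - y^2 + 2y to the basis.

The other S-polynomials (S(f_2,g_3), S(f_1,g_4), S(f_2,g_4), S(g_3,g_4)) all reduce to 0 modulo the current basis, so we have a Gröbner basis.
Inter-reduce: drop elements whose leading term is divisible by another's, tail-reduce, and make monic.
Reduced Gröbner basis: {x - y^3 - y^2 + 2y - 2, y^4 - 2y^3 - y^2 + 2y}.

Buchberger on the second generating set:
h_1 = x^2 + 2xy + y^2 + 2, LT = x^2.
h_2 = -x^2 + xy + x + y^2 + 2y + 2, LT = x^2.

S(h_1,h_2): lcm = x^2. S = -2xy + x + 2y^2 + 2y - 1.
  leading term xy: no divisor's leading term divides it; move -2xy to the remainder.
  leading term x: no divisor's leading term divides it; move x to the remainder.
  leading term y^2: no divisor's leading term divides it; move 2y^2 to the remainder.
  leading term y: no divisor's leading term divides it; move 2y to the remainder.
  leading term 1: no divisor's leading term divides it; move -1 to the remainder.
  remainder -2xy + x + 2y^2 + 2y - 1 ≠ 0; add k_3 = -2xy + x + 2y^2 + 2y - 1 to the basis.

S(h_1,k_3): lcm = x^2y. S = -2x^2 - 2xy^2 + xy + 2x + y^3 + 2y.
  leading term x^2: subtract (-2)·h_1 from -2x^2 - 2xy^2 + xy + 2x + y^3 + 2y → -2xy^2 + 2x + y^3 + 2y^2 + 2y - 1
  leading term xy^2: subtract (y)·k_3 from -2xy^2 + 2x + y^3 + 2y^2 + 2y - 1 → -xy + 2x - y^3 - 2y - 1
  leading term xy: subtract (-2)·k_3 from -xy + 2x - y^3 - 2y - 1 → -x - y^3 - y^2 + 2y + 2
  leading term x: no divisor's leading term divides it; move -x to the remainder.
  leading term y^3: no divisor's leading term divides it; move -y^3 to the remainder.
  leading term y^2: no divisor's leading term divides it; move -y^2 to the remainder.
  leading term y: no divisor's leading term divides it; move 2y to the remainder.
  leading term 1: no divisor's leading term divides it; move 2 to the remainder.
  remainder -x - y^3 - y^2 + 2y + 2 ≠ 0; add k_4 = -x - y^3 - y^2 + 2y + 2 to the basis.

S(h_1,k_4): lcm = x^2. S = -xy^3 - xy^2 - xy + 2x + y^2 + 2.
  leading term xy^3: subtract (-2y^2)·k_3 from -xy^3 - xy^2 - xy + 2x + y^2 + 2 → xy^2 - xy + 2x - y^4 - y^3 - y^2 + 2
  leading term xy^2: subtract (2y)·k_3 from xy^2 - xy + 2x - y^4 - y^3 - y^2 + 2 → 2xy + 2x - y^4 + 2y + 2
  leading term xy: subtract (-1)·k_3 from 2xy + 2x - y^4 + 2y + 2 → -2x - y^4 + 2y^2 - y + 1
  leading term x: subtract (2)·k_4 from -2x - y^4 + 2y^2 - y + 1 → -y^4 + 2y^3 - y^2 + 2
  leading term y^4: no divisor's leading term divides it; move -y^4 to the remainder.
  leading term y^3: no divisor's leading term divides it; move 2y^3 to the remainder.
  leading term y^2: no divisor's leading term divides it; move -y^2 to the remainder.
  leading term 1: no divisor's leading term divides it; move 2 to the remainder.
  remainder -y^4 + 2y^3 - y^2 + 2 ≠ 0; add k_5 = -y^4 + 2y^3 - y^2 + 2 to the basis.

The other S-polynomials (S(h_2,k_3), S(h_2,k_4), S(k_3,k_4), S(h_1,k_5), S(h_2,k_5), S(k_3,k_5), S(k_4,k_5)) all reduce to 0 modulo the current basis, so we have a Gröbner basis.
Inter-reduce: drop elements whose leading term is divisible by another's, tail-reduce, and make monic.
Reduced Gröbner basis: {x + y^3 + y^2 - 2y - 2, y^4 - 2y^3 + y^2 - 2}.

These differ, so the ideals are not equal.

No, the ideals differ.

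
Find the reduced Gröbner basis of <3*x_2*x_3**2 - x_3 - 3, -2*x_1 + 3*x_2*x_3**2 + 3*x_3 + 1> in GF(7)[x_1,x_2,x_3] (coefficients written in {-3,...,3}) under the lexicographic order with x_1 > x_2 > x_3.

G = {x_1 - 2*x_3 - 2, x_2*x_3**2 + 2*x_3 - 1}

This is the nonlinear analogue of row-reducing a linear system.

f_1 = 3*x_2*x_3**2 - x_3 - 3, LT = x_2*x_3**2.
f_2 = -2*x_1 + 3*x_2*x_3**2 + 3*x_3 + 1, LT = x_1.

The S-polynomials (S(f_1,f_2)) all reduce to 0 modulo the current basis, so we have a Gröbner basis.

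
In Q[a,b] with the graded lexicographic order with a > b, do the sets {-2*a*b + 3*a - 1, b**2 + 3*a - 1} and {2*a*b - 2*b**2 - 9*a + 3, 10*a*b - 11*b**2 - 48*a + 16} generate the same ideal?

Yes, the ideals are equal.

Two ideals are equal iff their reduced Gröbner bases coincide (the reduced basis is unique for a fixed ordering).
Buchberger on the first generating set:
f_1 = -2*a*b + 3*a - 1, LT = a*b.
f_2 = b**2 + 3*a - 1, LT = b**2.

S(f_1,f_2): lcm = a*b**2. S = -3*a**2 - 3/2*a*b + a + 1/2*b.
  leading term a**2: no divisor's leading term divides it; move -3*a**2 to the remainder.
  leading term a*b: subtract (3/4)·f_1 from -3/2*a*b + a + 1/2*b → -5/4*a + 1/2*b + 3/4
  leading term a: no divisor's leading term divides it; move -5/4*a to the remainder.
  leading term b: no divisor's leading term divides it; move 1/2*b to the remainder.
  leading term 1: no divisor's leading term divides it; move 3/4 to the remainder.
  remainder -3*a**2 - 5/4*a + 1/2*b + 3/4 ≠ 0; add g_3 = -3*a**2 - 5/4*a + 1/2*b + 3/4 to the basis.

The other S-polynomials (S(f_1,g_3), S(f_2,g_3)) all reduce to 0 modulo the current basis, so we have a Gröbner basis.
Inter-reduce: drop elements whose leading term is divisible by another's, tail-reduce, and make monic.
Reduced Gröbner basis: {a**2 + 5/12*a - 1/6*b - 1/4, a*b - 3/2*a + 1/2, b**2 + 3*a - 1}.

Buchberger on the second generating set:
h_1 = 2*a*b - 2*b**2 - 9*a + 3, LT = a*b.
h_2 = 10*a*b - 11*b**2 - 48*a + 16, LT = a*b.

S(h_1,h_2): lcm = a*b. S = 1/10*b**2 + 3/10*a - 1/10.
  leading term b**2: no divisor's leading term divides it; move 1/10*b**2 to the remainder.
  leading term a: no divisor's leading term divides it; move 3/10*a to the remainder.
  leading term 1: no divisor's leading term divides it; move -1/10 to the remainder.
  remainder 1/10*b**2 + 3/10*a - 1/10 ≠ 0; add k_3 = 1/10*b**2 + 3/10*a - 1/10 to the basis.

S(h_1,k_3): lcm = a*b**2. S = -b**3 - 3*a**2 - 9/2*a*b + a + 3/2*b.
  leading term b**3: subtract (-10*b)·k_3 from -b**3 - 3*a**2 - 9/2*a*b + a + 3/2*b → -3*a**2 - 3/2*a*b + a + 1/2*b
  leading term a**2: no divisor's leading term divides it; move -3*a**2 to the remainder.
  leading term a*b: subtract (-3/4)·h_1 from -3/2*a*b + a + 1/2*b → -3/2*b**2 - 23/4*a + 1/2*b + 9/4
  leading term b**2: subtract (-15)·k_3 from -3/2*b**2 - 23/4*a + 1/2*b + 9/4 → -5/4*a + 1/2*b + 3/4
  leading term a: no divisor's leading term divides it; move -5/4*a to the remainder.
  leading term b: no divisor's leading term divides it; move 1/2*b to the remainder.
  leading term 1: no divisor's leading term divides it; move 3/4 to the remainder.
  remainder -3*a**2 - 5/4*a + 1/2*b + 3/4 ≠ 0; add k_4 = -3*a**2 - 5/4*a + 1/2*b + 3/4 to the basis.

The other S-polynomials (S(h_2,k_3), S(h_1,k_4), S(h_2,k_4), S(k_3,k_4)) all reduce to 0 modulo the current basis, so we have a Gröbner basis.
Inter-reduce: drop elements whose leading term is divisible by another's, tail-reduce, and make monic.
Reduced Gröbner basis: {a**2 + 5/12*a - 1/6*b - 1/4, a*b - 3/2*a + 1/2, b**2 + 3*a - 1}.

Same reduced basis, so the two generating sets span the same ideal.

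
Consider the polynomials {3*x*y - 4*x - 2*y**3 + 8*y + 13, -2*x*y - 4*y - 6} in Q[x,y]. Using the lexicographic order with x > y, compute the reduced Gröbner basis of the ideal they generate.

This is the nonlinear analogue of row-reducing a linear system.

f_1 = 3*x*y - 4*x - 2*y**3 + 8*y + 13, LT = x*y.
f_2 = -2*x*y - 4*y - 6, LT = x*y.

S(f_1,f_2): lcm = x*y. S = -4/3*x - 2/3*y**3 + 2/3*y + 4/3.
  reduce S modulo (f_1, f_2):
  remainder -4/3*x - 2/3*y**3 + 2/3*y + 4/3 ≠ 0; add g_3 = -4/3*x - 2/3*y**3 + 2/3*y + 4/3 to the basis.

S(f_1,g_3): lcm = x*y. S = -4/3*x - 1/2*y**4 - 2/3*y**3 + 1/2*y**2 + 11/3*y + 13/3.
  reduce S modulo (f_1, f_2, g_3):
  remainder -1/2*y**4 + 1/2*y**2 + 3*y + 3 ≠ 0; add g_4 = -1/2*y**4 + 1/2*y**2 + 3*y + 3 to the basis.

The other S-polynomials (S(f_2,g_3), S(f_1,g_4), S(f_2,g_4), S(g_3,g_4)) all reduce to 0 modulo the current basis, so we have a Gröbner basis.
Inter-reduce: drop elements whose leading term is divisible by another's, tail-reduce, and make monic.

G = {x + 1/2*y**3 - 1/2*y - 1, y**4 - y**2 - 6*y - 6}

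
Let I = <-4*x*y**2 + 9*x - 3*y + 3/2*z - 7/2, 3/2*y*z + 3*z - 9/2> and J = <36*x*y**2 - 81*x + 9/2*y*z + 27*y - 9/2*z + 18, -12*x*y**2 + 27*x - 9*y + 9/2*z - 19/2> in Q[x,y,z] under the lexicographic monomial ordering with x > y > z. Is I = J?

No, the ideals differ.

For a fixed monomial order, each ideal has a unique reduced Gröbner basis; comparing bases decides equality.
Buchberger on the first generating set:
f_1 = -4*x*y**2 + 9*x - 3*y + 3/2*z - 7/2, LT = x*y**2.
f_2 = 3/2*y*z + 3*z - 9/2, LT = y*z.

S(f_1,f_2): lcm = x*y**2*z. S = -2*x*y*z + 3*x*y - 9/4*x*z + 3/4*y*z - 3/8*z**2 + 7/8*z.
  leading term x*y*z: subtract (-4/3*x)·f_2 from -2*x*y*z + 3*x*y - 9/4*x*z + 3/4*y*z - 3/8*z**2 + 7/8*z → 3*x*y + 7/4*x*z - 6*x + 3/4*y*z - 3/8*z**2 + 7/8*z
  leading term x*y: no divisor's leading term divides it; move 3*x*y to the remainder.
  leading term x*z: no divisor's leading term divides it; move 7/4*x*z to the remainder.
  leading term x: no divisor's leading term divides it; move -6*x to the remainder.
  leading term y*z: subtract (1/2)·f_2 from 3/4*y*z - 3/8*z**2 + 7/8*z → -3/8*z**2 - 5/8*z + 9/4
  leading term z**2: no divisor's leading term divides it; move -3/8*z**2 to the remainder.
  leading term z: no divisor's leading term divides it; move -5/8*z to the remainder.
  leading term 1: no divisor's leading term divides it; move 9/4 to the remainder.
  remainder 3*x*y + 7/4*x*z - 6*x - 3/8*z**2 - 5/8*z + 9/4 ≠ 0; add g_3 = 3*x*y + 7/4*x*z - 6*x - 3/8*z**2 - 5/8*z + 9/4 to the basis.

S(f_2,g_3): lcm = x*y*z. S = -7/12*x*z**2 + 4*x*z - 3*x + 1/8*z**3 + 5/24*z**2 - 3/4*z.
  leading term x*z**2: no divisor's leading term divides it; move -7/12*x*z**2 to the remainder.
  leading term x*z: no divisor's leading term divides it; move 4*x*z to the remainder.
  leading term x: no divisor's leading term divides it; move -3*x to the remainder.
  leading term z**3: no divisor's leading term divides it; move 1/8*z**3 to the remainder.
  leading term z**2: no divisor's leading term divides it; move 5/24*z**2 to the remainder.
  leading term z: no divisor's leading term divides it; move -3/4*z to the remainder.
  remainder -7/12*x*z**2 + 4*x*z - 3*x + 1/8*z**3 + 5/24*z**2 - 3/4*z ≠ 0; add g_4 = -7/12*x*z**2 + 4*x*z - 3*x + 1/8*z**3 + 5/24*z**2 - 3/4*z to the basis.

The other S-polynomials (S(f_1,g_3), S(f_1,g_4), S(f_2,g_4), S(g_3,g_4)) all reduce to 0 modulo the current basis, so we have a Gröbner basis.
Inter-reduce: drop elements whose leading term is divisible by another's, tail-reduce, and make monic.
Reduced Gröbner basis: {x*y + 7/12*x*z - 2*x - 1/8*z**2 - 5/24*z + 3/4, x*z**2 - 48/7*x*z + 36/7*x - 3/14*z**3 - 5/14*z**2 + 9/7*z, y*z + 2*z - 3}.

Buchberger on the second generating set:
h_1 = 36*x*y**2 - 81*x + 9/2*y*z + 27*y - 9/2*z + 18, LT = x*y**2.
h_2 = -12*x*y**2 + 27*x - 9*y + 9/2*z - 19/2, LT = x*y**2.

S(h_1,h_2): lcm = x*y**2. S = 1/8*y*z + 1/4*z - 7/24.
  leading term y*z: no divisor's leading term divides it; move 1/8*y*z to the remainder.
  leading term z: no divisor's leading term divides it; move 1/4*z to the remainder.
  leading term 1: no divisor's leading term divides it; move -7/24 to the remainder.
  remainder 1/8*y*z + 1/4*z - 7/24 ≠ 0; add k_3 = 1/8*y*z + 1/4*z - 7/24 to the basis.

S(h_1,k_3): lcm = x*y**2*z. S = -2*x*y*z + 7/3*x*y - 9/4*x*z + 1/8*y*z**2 + 3/4*y*z - 1/8*z**2 + 1/2*z.
  leading term x*y*z: subtract (-16*x)·k_3 from -2*x*y*z + 7/3*x*y - 9/4*x*z + 1/8*y*z**2 + 3/4*y*z - 1/8*z**2 + 1/2*z → 7/3*x*y + 7/4*x*z - 14/3*x + 1/8*y*z**2 + 3/4*y*z - 1/8*z**2 + 1/2*z
  leading term x*y: no divisor's leading term divides it; move 7/3*x*y to the remainder.
  leading term x*z: no divisor's leading term divides it; move 7/4*x*z to the remainder.
  leading term x: no divisor's leading term divides it; move -14/3*x to the remainder.
  leading term y*z**2: subtract (z)·k_3 from 1/8*y*z**2 + 3/4*y*z - 1/8*z**2 + 1/2*z → 3/4*y*z - 3/8*z**2 + 19/24*z
  leading term y*z: subtract (6)·k_3 from 3/4*y*z - 3/8*z**2 + 19/24*z → -3/8*z**2 - 17/24*z + 7/4
  leading term z**2: no divisor's leading term divides it; move -3/8*z**2 to the remainder.
  leading term z: no divisor's leading term divides it; move -17/24*z to the remainder.
  leading term 1: no divisor's leading term divides it; move 7/4 to the remainder.
  remainder 7/3*x*y + 7/4*x*z - 14/3*x - 3/8*z**2 - 17/24*z + 7/4 ≠ 0; add k_4 = 7/3*x*y + 7/4*x*z - 14/3*x - 3/8*z**2 - 17/24*z + 7/4 to the basis.

S(k_3,k_4): lcm = x*y*z. S = -3/4*x*z**2 + 4*x*z - 7/3*x + 9/56*z**3 + 17/56*z**2 - 3/4*z.
  leading term x*z**2: no divisor's leading term divides it; move -3/4*x*z**2 to the remainder.
  leading term x*z: no divisor's leading term divides it; move 4*x*z to the remainder.
  leading term x: no divisor's leading term divides it; move -7/3*x to the remainder.
  leading term z**3: no divisor's leading term divides it; move 9/56*z**3 to the remainder.
  leading term z**2: no divisor's leading term divides it; move 17/56*z**2 to the remainder.
  leading term z: no divisor's leading term divides it; move -3/4*z to the remainder.
  remainder -3/4*x*z**2 + 4*x*z - 7/3*x + 9/56*z**3 + 17/56*z**2 - 3/4*z ≠ 0; add k_5 = -3/4*x*z**2 + 4*x*z - 7/3*x + 9/56*z**3 + 17/56*z**2 - 3/4*z to the basis.

The other S-polynomials (S(h_2,k_3), S(h_1,k_4), S(h_2,k_4), S(h_1,k_5), S(h_2,k_5), S(k_3,k_5), S(k_4,k_5)) all reduce to 0 modulo the current basis, so we have a Gröbner basis.
Inter-reduce: drop elements whose leading term is divisible by another's, tail-reduce, and make monic.
Reduced Gröbner basis: {x*y + 3/4*x*z - 2*x - 9/56*z**2 - 17/56*z + 3/4, x*z**2 - 16/3*x*z + 28/9*x - 3/14*z**3 - 17/42*z**2 + z, y*z + 2*z - 7/3}.

Since the reduced bases disagree, the two ideals are not the same.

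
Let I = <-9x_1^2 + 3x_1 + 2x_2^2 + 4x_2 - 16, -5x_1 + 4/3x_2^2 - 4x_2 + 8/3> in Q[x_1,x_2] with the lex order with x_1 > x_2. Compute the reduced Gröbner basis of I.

f_1 = -9x_1^2 + 3x_1 + 2x_2^2 + 4x_2 - 16, LT = x_1^2.
f_2 = -5x_1 + 4/3x_2^2 - 4x_2 + 8/3, LT = x_1.

S(f_1,f_2): lcm = x_1^2. S = 4/15x_1x_2^2 - 4/5x_1x_2 + 1/5x_1 - 2/9x_2^2 - 4/9x_2 + 16/9.
  reduce S modulo (f_1, f_2):
  remainder 16/225x_2^4 - 32/75x_2^3 + 46/75x_2^2 - 232/225x_2 + 424/225 ≠ 0; add g_3 = 16/225x_2^4 - 32/75x_2^3 + 46/75x_2^2 - 232/225x_2 + 424/225 to the basis.

The other S-polynomials (S(f_1,g_3), S(f_2,g_3)) all reduce to 0 modulo the current basis, so we have a Gröbner basis.
Inter-reduce: drop elements whose leading term is divisible by another's, tail-reduce, and make monic.

G = {x_1 - 4/15x_2^2 + 4/5x_2 - 8/15, x_2^4 - 6x_2^3 + 69/8x_2^2 - 29/2x_2 + 53/2}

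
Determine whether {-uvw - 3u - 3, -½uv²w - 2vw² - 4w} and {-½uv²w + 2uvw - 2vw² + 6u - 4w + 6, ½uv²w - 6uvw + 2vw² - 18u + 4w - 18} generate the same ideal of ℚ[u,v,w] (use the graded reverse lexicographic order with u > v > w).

Yes, the ideals are equal.

For a fixed monomial order, each ideal has a unique reduced Gröbner basis; comparing bases decides equality.
Buchberger on the first generating set:
f_1 = -uvw - 3u - 3, LT = uvw.
f_2 = -½uv²w - 2vw² - 4w, LT = uv²w.

S(f_1,f_2): lcm = uv²w. S = -4vw² + 3uv + 3v - 8w.
  leading term vw²: no divisor's leading term divides it; move -4vw² to the remainder.
  leading term uv: no divisor's leading term divides it; move 3uv to the remainder.
  leading term v: no divisor's leading term divides it; move 3v to the remainder.
  leading term w: no divisor's leading term divides it; move -8w to the remainder.
  remainder -4vw² + 3uv + 3v - 8w ≠ 0; add g_3 = -4vw² + 3uv + 3v - 8w to the basis.

S(f_1,g_3): lcm = uvw². S = ¾u²v + ¾uv + uw + 3w.
  leading term u²v: no divisor's leading term divides it; move ¾u²v to the remainder.
  leading term uv: no divisor's leading term divides it; move ¾uv to the remainder.
  leading term uw: no divisor's leading term divides it; move uw to the remainder.
  leading term w: no divisor's leading term divides it; move 3w to the remainder.
  remainder ¾u²v + ¾uv + uw + 3w ≠ 0; add g_4 = ¾u²v + ¾uv + uw + 3w to the basis.

S(f_1,g_4): lcm = u²vw. S = -uvw - 4/3uw² + 3u² - 4w² + 3u.
  leading term uvw: subtract (1)·f_1 from -uvw - 4/3uw² + 3u² - 4w² + 3u → -4/3uw² + 3u² - 4w² + 6u + 3
  leading term uw²: no divisor's leading term divides it; move -4/3uw² to the remainder.
  leading term u²: no divisor's leading term divides it; move 3u² to the remainder.
  leading term w²: no divisor's leading term divides it; move -4w² to the remainder.
  leading term u: no divisor's leading term divides it; move 6u to the remainder.
  leading term 1: no divisor's leading term divides it; move 3 to the remainder.
  remainder -4/3uw² + 3u² - 4w² + 6u + 3 ≠ 0; add g_5 = -4/3uw² + 3u² - 4w² + 6u + 3 to the basis.

The other S-polynomials (S(f_2,g_3), S(f_2,g_4), S(g_3,g_4), S(f_1,g_5), S(f_2,g_5), S(g_3,g_5), S(g_4,g_5)) all reduce to 0 modulo the current basis, so we have a Gröbner basis.
Inter-reduce: drop elements whose leading term is divisible by another's, tail-reduce, and make monic.
Reduced Gröbner basis: {u²v + uv + 4/3uw + 4w, uvw + 3u + 3, uw² - 9/4u² + 3w² - 9/2u - 9/4, vw² - ¾uv - ¾v + 2w}.

Buchberger on the second generating set:
h_1 = -½uv²w + 2uvw - 2vw² + 6u - 4w + 6, LT = uv²w.
h_2 = ½uv²w - 6uvw + 2vw² - 18u + 4w - 18, LT = uv²w.

S(h_1,h_2): lcm = uv²w. S = 8uvw + 24u + 24.
  leading term uvw: no divisor's leading term divides it; move 8uvw to the remainder.
  leading term u: no divisor's leading term divides it; move 24u to the remainder.
  leading term 1: no divisor's leading term divides it; move 24 to the remainder.
  remainder 8uvw + 24u + 24 ≠ 0; add k_3 = 8uvw + 24u + 24 to the basis.

S(h_1,k_3): lcm = uv²w. S = -4uvw + 4vw² - 3uv - 12u - 3v + 8w - 12.
  leading term uvw: subtract (-½)·k_3 from -4uvw + 4vw² - 3uv - 12u - 3v + 8w - 12 → 4vw² - 3uv - 3v + 8w
  leading term vw²: no divisor's leading term divides it; move 4vw² to the remainder.
  leading term uv: no divisor's leading term divides it; move -3uv to the remainder.
  leading term v: no divisor's leading term divides it; move -3v to the remainder.
  leading term w: no divisor's leading term divides it; move 8w to the remainder.
  remainder 4vw² - 3uv - 3v + 8w ≠ 0; add k_4 = 4vw² - 3uv - 3v + 8w to the basis.

S(h_1,k_4): lcm = uv²w². S = ¾u²v² - 4uvw² + 4vw³ + ¾uv² - 2uvw - 12uw + 8w² - 12w.
  leading term u²v²: no divisor's leading term divides it; move ¾u²v² to the remainder.
  leading term uvw²: subtract (-½w)·k_3 from -4uvw² + 4vw³ + ¾uv² - 2uvw - 12uw + 8w² - 12w → 4vw³ + ¾uv² - 2uvw + 8w²
  leading term vw³: subtract (w)·k_4 from 4vw³ + ¾uv² - 2uvw + 8w² → ¾uv² + uvw + 3vw
  leading term uv²: no divisor's leading term divides it; move ¾uv² to the remainder.
  leading term uvw: subtract (⅛)·k_3 from uvw + 3vw → 3vw - 3u - 3
  leading term vw: no divisor's leading term divides it; move 3vw to the remainder.
  leading term u: no divisor's leading term divides it; move -3u to the remainder.
  leading term 1: no divisor's leading term divides it; move -3 to the remainder.
  remainder ¾u²v² + ¾uv² + 3vw - 3u - 3 ≠ 0; add k_5 = ¾u²v² + ¾uv² + 3vw - 3u - 3 to the basis.

S(k_3,k_4): lcm = uvw². S = ¾u²v + ¾uv + uw + 3w.
  leading term u²v: no divisor's leading term divides it; move ¾u²v to the remainder.
  leading term uv: no divisor's leading term divides it; move ¾uv to the remainder.
  leading term uw: no divisor's leading term divides it; move uw to the remainder.
  leading term w: no divisor's leading term divides it; move 3w to the remainder.
  remainder ¾u²v + ¾uv + uw + 3w ≠ 0; add k_6 = ¾u²v + ¾uv + uw + 3w to the basis.

S(k_4,k_5): lcm = u²v²w². S = -¾u³v² - uv²w² - ¾u²v² + 2u²vw - 4vw³ + 4uw² + 4w².
  leading term u³v²: subtract (-u)·k_5 from -¾u³v² - uv²w² - ¾u²v² + 2u²vw - 4vw³ + 4uw² + 4w² → -uv²w² + 2u²vw - 4vw³ + 3uvw + 4uw² - 3u² + 4w² - 3u
  leading term uv²w²: subtract (2w)·h_1 from -uv²w² + 2u²vw - 4vw³ + 3uvw + 4uw² - 3u² + 4w² - 3u → 2u²vw - 4uvw² + 3uvw + 4uw² - 3u² - 12uw + 12w² - 3u - 12w
  leading term u²vw: subtract (¼u)·k_3 from 2u²vw - 4uvw² + 3uvw + 4uw² - 3u² - 12uw + 12w² - 3u - 12w → -4uvw² + 3uvw + 4uw² - 9u² - 12uw + 12w² - 9u - 12w
  leading term uvw²: subtract (-½w)·k_3 from -4uvw² + 3uvw + 4uw² - 9u² - 12uw + 12w² - 9u - 12w → 3uvw + 4uw² - 9u² + 12w² - 9u
  leading term uvw: subtract (⅜)·k_3 from 3uvw + 4uw² - 9u² + 12w² - 9u → 4uw² - 9u² + 12w² - 18u - 9
  leading term uw²: no divisor's leading term divides it; move 4uw² to the remainder.
  leading term u²: no divisor's leading term divides it; move -9u² to the remainder.
  leading term w²: no divisor's leading term divides it; move 12w² to the remainder.
  leading term u: no divisor's leading term divides it; move -18u to the remainder.
  leading term 1: no divisor's leading term divides it; move -9 to the remainder.
  remainder 4uw² - 9u² + 12w² - 18u - 9 ≠ 0; add k_7 = 4uw² - 9u² + 12w² - 18u - 9 to the basis.

The other S-polynomials (S(h_2,k_3), S(h_2,k_4), S(h_1,k_5), S(h_2,k_5), S(k_3,k_5), S(h_1,k_6), S(h_2,k_6), S(k_3,k_6), S(k_4,k_6), S(k_5,k_6), S(h_1,k_7), S(h_2,k_7), S(k_3,k_7), S(k_4,k_7), S(k_5,k_7), S(k_6,k_7)) all reduce to 0 modulo the current basis, so we have a Gröbner basis.
Inter-reduce: drop elements whose leading term is divisible by another's, tail-reduce, and make monic.
Reduced Gröbner basis: {u²v + uv + 4/3uw + 4w, uvw + 3u + 3, uw² - 9/4u² + 3w² - 9/2u - 9/4, vw² - ¾uv - ¾v + 2w}.

Same reduced basis, so the two generating sets span the same ideal.
The choice of monomial ordering does not affect the verdict — as long as both bases are computed under the same ordering, their equality decides ideal equality.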